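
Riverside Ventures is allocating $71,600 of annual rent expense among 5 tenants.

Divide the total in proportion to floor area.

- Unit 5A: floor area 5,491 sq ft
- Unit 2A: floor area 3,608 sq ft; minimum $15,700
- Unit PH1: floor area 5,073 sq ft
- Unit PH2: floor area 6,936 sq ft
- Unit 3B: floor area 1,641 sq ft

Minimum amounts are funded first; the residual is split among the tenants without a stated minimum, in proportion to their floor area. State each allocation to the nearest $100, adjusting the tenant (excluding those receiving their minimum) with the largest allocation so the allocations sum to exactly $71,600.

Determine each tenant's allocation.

Unit 5A: $16,000 · Unit 2A: $15,700 · Unit PH1: $14,800 · Unit PH2: $20,300 · Unit 3B: $4,800

Fund the minimums — Unit 2A $15,700. Remaining pool $55,900.
Remaining pool split over remaining floor area 19,141: Unit 5A 16,036.10 → $16,000; Unit PH1 14,815.35 → $14,800; Unit PH2 20,256.12 → $20,300; Unit 3B 4,792.43 → $4,800.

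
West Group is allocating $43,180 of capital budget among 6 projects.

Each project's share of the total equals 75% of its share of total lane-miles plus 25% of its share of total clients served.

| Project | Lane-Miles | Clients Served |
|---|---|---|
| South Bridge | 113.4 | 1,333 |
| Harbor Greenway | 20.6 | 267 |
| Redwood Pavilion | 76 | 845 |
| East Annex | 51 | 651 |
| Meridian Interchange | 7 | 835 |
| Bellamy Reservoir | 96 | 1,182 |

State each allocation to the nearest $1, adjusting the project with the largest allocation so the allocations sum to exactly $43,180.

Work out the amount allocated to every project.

South Bridge: $12,903; Harbor Greenway: $2,396; Redwood Pavilion: $8,546; East Annex: $5,912; Meridian Interchange: $2,386; Bellamy Reservoir: $11,037

Lane-miles total 364; clients served total 5,113.
Composite weights (75% lane-miles + 25% clients served): South Bridge 0.2988; Harbor Greenway 0.0555; Redwood Pavilion 0.1979; East Annex 0.1369; Meridian Interchange 0.0553; Bellamy Reservoir 0.2556.
Unrounded shares: South Bridge 12,903.52; Harbor Greenway 2,396.49; Redwood Pavilion 8,545.74; East Annex 5,911.91; Meridian Interchange 2,385.71; Bellamy Reservoir 11,036.64.
Rounded to nearest $1: South Bridge $12,904; Harbor Greenway $2,396; Redwood Pavilion $8,546; East Annex $5,912; Meridian Interchange $2,386; Bellamy Reservoir $11,037. Sum = $43,181.
Difference $43,180 − $43,181 = −$1 applied to largest allocation (South Bridge): South Bridge becomes $12,903.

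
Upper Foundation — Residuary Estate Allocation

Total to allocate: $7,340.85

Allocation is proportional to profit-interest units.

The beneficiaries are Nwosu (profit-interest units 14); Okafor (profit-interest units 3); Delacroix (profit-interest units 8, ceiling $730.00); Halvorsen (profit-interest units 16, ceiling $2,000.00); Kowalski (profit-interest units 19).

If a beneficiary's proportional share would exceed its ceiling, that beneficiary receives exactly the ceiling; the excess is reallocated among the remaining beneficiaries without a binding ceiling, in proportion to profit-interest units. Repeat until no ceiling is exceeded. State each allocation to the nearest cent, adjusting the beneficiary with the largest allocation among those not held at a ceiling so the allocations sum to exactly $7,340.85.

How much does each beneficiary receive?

Profit-interest units total: 60.
Proportional shares (ignoring caps): Nwosu 1,712.8650; Okafor 367.0425; Delacroix 978.7800; Halvorsen 1,957.5600; Kowalski 2,324.6025.
Cap binds for Delacroix ($730.00); remaining pool $6,610.85 reallocated over remaining profit-interest units 52.
Cap binds for Halvorsen ($2,000.00); remaining pool $4,610.85 reallocated over remaining profit-interest units 36.
Redistributed shares: Nwosu 1,793.1083 → $1,793.11; Okafor 384.2375 → $384.24; Kowalski 2,433.5042 → $2,433.50.

Nwosu: $1,793.11; Okafor: $384.24; Delacroix: $730.00; Halvorsen: $2,000.00; Kowalski: $2,433.50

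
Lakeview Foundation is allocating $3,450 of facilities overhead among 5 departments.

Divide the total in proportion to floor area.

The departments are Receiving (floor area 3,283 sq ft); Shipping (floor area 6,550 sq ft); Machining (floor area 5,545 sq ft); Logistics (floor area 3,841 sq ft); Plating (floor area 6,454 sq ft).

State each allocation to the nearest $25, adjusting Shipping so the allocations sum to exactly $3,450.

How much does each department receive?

Receiving: $450 · Shipping: $850 · Machining: $750 · Logistics: $525 · Plating: $875

Sum of floor area: 25,673.
Pro-rata amounts: Receiving 3,283/25,673 × $3,450 = 441.18; Shipping 6,550/25,673 × $3,450 = 880.20; Machining 5,545/25,673 × $3,450 = 745.15; Logistics 3,841/25,673 × $3,450 = 516.16; Plating 6,454/25,673 × $3,450 = 867.30.
Rounded to nearest $25: Receiving $450; Shipping $875; Machining $750; Logistics $525; Plating $875. Sum = $3,475.
Difference $3,450 − $3,475 = −$25 applied to Shipping: Shipping becomes $850.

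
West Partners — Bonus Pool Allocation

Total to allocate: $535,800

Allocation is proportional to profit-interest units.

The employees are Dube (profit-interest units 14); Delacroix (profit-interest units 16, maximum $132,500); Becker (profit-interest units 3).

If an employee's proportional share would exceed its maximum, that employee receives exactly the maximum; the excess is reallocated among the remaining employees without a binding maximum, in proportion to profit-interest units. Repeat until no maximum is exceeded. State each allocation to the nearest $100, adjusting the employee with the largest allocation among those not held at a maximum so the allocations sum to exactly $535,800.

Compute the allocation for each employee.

Sum of profit-interest units: 33.
Pro-rata shares before constraints: Dube 227,309.09; Delacroix 259,781.82; Becker 48,709.09.
Cap binds for Delacroix ($132,500); residual $403,300 reallocated over remaining profit-interest units 17.
Shares after redistribution: Dube 332,129.41 → $332,100; Becker 71,170.59 → $71,200.

Dube: $332,100 | Delacroix: $132,500 | Becker: $71,200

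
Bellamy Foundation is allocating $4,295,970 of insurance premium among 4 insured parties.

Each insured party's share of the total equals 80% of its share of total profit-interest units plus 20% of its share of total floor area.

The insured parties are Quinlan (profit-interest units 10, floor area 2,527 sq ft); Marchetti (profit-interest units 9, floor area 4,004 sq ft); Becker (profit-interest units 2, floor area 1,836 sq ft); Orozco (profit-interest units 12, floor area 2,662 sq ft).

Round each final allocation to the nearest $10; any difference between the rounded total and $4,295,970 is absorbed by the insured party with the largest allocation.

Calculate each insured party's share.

Profit-interest units total 33; floor area total 11,029.
Blended shares (80% profit-interest units + 20% floor area): Quinlan 0.2882; Marchetti 0.2908; Becker 0.0818; Orozco 0.3392.
Raw shares: Quinlan 1,238,308.57; Marchetti 1,249,226.82; Becker 351,319.66; Orozco 1,457,114.95.
Rounded to nearest $10: Quinlan $1,238,310; Marchetti $1,249,230; Becker $351,320; Orozco $1,457,110. Sum = $4,295,970.
No rounding difference to absorb.

Quinlan: $1,238,310 · Marchetti: $1,249,230 · Becker: $351,320 · Orozco: $1,457,110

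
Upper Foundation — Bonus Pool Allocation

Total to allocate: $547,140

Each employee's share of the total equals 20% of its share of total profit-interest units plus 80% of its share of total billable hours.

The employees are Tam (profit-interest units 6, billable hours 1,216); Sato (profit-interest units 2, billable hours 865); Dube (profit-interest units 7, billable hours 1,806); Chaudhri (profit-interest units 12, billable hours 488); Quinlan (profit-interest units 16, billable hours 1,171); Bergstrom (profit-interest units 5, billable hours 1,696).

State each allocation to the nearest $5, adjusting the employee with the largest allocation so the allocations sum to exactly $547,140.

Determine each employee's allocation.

Profit-interest units total 48; billable hours total 7,242.
Blended shares (20% profit-interest units + 80% billable hours): Tam 0.1593; Sato 0.1039; Dube 0.2287; Chaudhri 0.1039; Quinlan 0.1960; Bergstrom 0.2082.
Pro-rata amounts: Tam 87,174.47; Sato 56,840.76; Dube 125,114.27; Chaudhri 56,852.09; Quinlan 107,252.13; Bergstrom 113,906.28.
Rounded to nearest $5: Tam $87,175; Sato $56,840; Dube $125,115; Chaudhri $56,850; Quinlan $107,250; Bergstrom $113,905. Sum = $547,135.
Difference $547,140 − $547,135 = +$5 applied to largest allocation (Dube): Dube becomes $125,120.

Tam: $87,175 | Sato: $56,840 | Dube: $125,120 | Chaudhri: $56,850 | Quinlan: $107,250 | Bergstrom: $113,905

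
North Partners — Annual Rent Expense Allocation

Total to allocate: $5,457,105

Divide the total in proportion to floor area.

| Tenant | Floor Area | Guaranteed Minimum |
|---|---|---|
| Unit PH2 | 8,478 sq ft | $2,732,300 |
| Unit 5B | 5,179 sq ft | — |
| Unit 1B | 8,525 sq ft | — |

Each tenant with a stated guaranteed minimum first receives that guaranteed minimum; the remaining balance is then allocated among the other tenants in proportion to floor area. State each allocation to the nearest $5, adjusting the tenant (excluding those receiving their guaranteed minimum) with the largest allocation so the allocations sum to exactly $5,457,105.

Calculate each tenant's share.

Minimums first: Unit PH2 $2,732,300. Residual $2,724,805.
Residual split over remaining floor area 13,704: Unit 5B 1,029,755.19 → $1,029,755; Unit 1B 1,695,049.81 → $1,695,050.

Unit PH2: $2,732,300 | Unit 5B: $1,029,755 | Unit 1B: $1,695,050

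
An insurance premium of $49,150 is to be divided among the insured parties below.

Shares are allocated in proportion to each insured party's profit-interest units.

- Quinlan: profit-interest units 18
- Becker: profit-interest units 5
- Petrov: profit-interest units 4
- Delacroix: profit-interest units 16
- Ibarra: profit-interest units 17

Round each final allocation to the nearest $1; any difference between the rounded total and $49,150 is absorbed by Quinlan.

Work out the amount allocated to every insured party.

Quinlan: $14,744 · Becker: $4,096 · Petrov: $3,277 · Delacroix: $13,107 · Ibarra: $13,926

Sum of profit-interest units: 60.
Raw shares: Quinlan 18/60 × $49,150 = 14,745.00; Becker 5/60 × $49,150 = 4,095.83; Petrov 4/60 × $49,150 = 3,276.67; Delacroix 16/60 × $49,150 = 13,106.67; Ibarra 17/60 × $49,150 = 13,925.83.
Rounded to nearest $1: Quinlan $14,745; Becker $4,096; Petrov $3,277; Delacroix $13,107; Ibarra $13,926. Sum = $49,151.
Difference $49,150 − $49,151 = −$1 applied to Quinlan: Quinlan becomes $14,744.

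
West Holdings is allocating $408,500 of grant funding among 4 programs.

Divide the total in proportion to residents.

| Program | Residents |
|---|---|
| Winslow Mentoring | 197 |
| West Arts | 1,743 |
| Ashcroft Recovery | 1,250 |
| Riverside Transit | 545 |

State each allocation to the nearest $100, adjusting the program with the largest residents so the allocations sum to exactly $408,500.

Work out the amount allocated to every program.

Sum of residents: 197 + 1,743 + 1,250 + 545 = 3,735.
Unrounded shares: Winslow Mentoring 21,546.05; West Arts 190,633.33; Ashcroft Recovery 136,713.52; Riverside Transit 59,607.10.
Rounded to nearest $100: Winslow Mentoring $21,500; West Arts $190,600; Ashcroft Recovery $136,700; Riverside Transit $59,600. Sum = $408,400.
Difference $408,500 − $408,400 = +$100 applied to largest residents (West Arts): West Arts becomes $190,700.

Winslow Mentoring: $21,500; West Arts: $190,700; Ashcroft Recovery: $136,700; Riverside Transit: $59,600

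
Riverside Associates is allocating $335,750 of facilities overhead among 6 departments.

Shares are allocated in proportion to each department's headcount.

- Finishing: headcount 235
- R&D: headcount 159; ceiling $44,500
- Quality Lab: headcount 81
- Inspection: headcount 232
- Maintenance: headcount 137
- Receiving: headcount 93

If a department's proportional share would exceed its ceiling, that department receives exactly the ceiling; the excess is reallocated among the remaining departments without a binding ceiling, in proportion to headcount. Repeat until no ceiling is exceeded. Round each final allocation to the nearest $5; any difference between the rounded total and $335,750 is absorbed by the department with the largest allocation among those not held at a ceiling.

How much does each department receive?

Finishing: $87,975 | R&D: $44,500 | Quality Lab: $30,325 | Inspection: $86,850 | Maintenance: $51,285 | Receiving: $34,815

Combined headcount = 937.
Pro-rata shares before constraints: Finishing 84,206.24; R&D 56,973.59; Quality Lab 29,024.28; Inspection 83,131.27; Maintenance 49,090.45; Receiving 33,324.17.
Held at cap: R&D ($44,500); remaining pool $291,250 reallocated over remaining headcount 778.
Shares after redistribution: Finishing 87,973.97 → $87,975; Quality Lab 30,322.94 → $30,325; Inspection 86,850.90 → $86,850; Maintenance 51,286.95 → $51,285; Receiving 34,815.23 → $34,815.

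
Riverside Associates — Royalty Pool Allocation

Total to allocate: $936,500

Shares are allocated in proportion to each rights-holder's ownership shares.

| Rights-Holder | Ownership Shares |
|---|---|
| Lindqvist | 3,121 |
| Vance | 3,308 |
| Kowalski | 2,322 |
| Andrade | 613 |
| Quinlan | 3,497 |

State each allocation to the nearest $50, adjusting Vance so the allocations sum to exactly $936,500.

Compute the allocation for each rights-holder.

Lindqvist: $227,250; Vance: $240,850; Kowalski: $169,100; Andrade: $44,650; Quinlan: $254,650

Sum of ownership shares: 12,861.
Proportional shares: Lindqvist 3,121/12,861 × $936,500 = 227,261.99; Vance 3,308/12,861 × $936,500 = 240,878.78; Kowalski 2,322/12,861 × $936,500 = 169,081.18; Andrade 613/12,861 × $936,500 = 44,636.85; Quinlan 3,497/12,861 × $936,500 = 254,641.20.
After rounding ($50): Lindqvist $227,250; Vance $240,900; Kowalski $169,100; Andrade $44,650; Quinlan $254,650. Sum = $936,550.
Difference $936,500 − $936,550 = −$50 applied to Vance: Vance becomes $240,850.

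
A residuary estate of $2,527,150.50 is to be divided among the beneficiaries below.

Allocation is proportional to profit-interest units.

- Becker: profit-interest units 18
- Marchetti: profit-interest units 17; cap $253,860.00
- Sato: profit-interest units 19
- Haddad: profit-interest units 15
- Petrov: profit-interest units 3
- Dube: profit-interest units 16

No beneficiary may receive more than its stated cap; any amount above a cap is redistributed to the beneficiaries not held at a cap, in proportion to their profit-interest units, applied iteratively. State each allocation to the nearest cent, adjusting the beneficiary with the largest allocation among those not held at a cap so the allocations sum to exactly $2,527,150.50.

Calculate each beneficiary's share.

Becker: $576,327.17 · Marchetti: $253,860.00 · Sato: $608,345.34 · Haddad: $480,272.64 · Petrov: $96,054.53 · Dube: $512,290.82

Total profit-interest units = 88.
Proportional shares (ignoring caps): Becker 516,917.1477; Marchetti 488,199.5284; Sato 545,634.7670; Haddad 430,764.2898; Petrov 86,152.8580; Dube 459,481.9091.
Cap binds for Marchetti ($253,860.00); remaining pool $2,273,290.50 reallocated over remaining profit-interest units 71.
Redistributed shares: Becker 576,327.1690 → $576,327.17; Sato 608,345.3451 → $608,345.35; Haddad 480,272.6408 → $480,272.64; Petrov 96,054.5282 → $96,054.53; Dube 512,290.8169 → $512,290.82.
Rounding difference −$0.01 applied to Sato → $608,345.34.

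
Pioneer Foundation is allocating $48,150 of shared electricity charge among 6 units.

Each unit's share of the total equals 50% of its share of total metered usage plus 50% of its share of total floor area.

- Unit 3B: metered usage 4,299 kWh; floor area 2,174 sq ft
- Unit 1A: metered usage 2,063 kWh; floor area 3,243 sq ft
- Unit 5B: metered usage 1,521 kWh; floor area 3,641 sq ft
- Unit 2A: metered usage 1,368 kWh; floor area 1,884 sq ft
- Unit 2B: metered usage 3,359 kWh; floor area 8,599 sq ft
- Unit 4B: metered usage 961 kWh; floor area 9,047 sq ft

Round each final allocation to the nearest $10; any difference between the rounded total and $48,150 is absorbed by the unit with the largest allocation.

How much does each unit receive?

Totals — metered usage 13,571, floor area 28,588.
Blended shares (50% metered usage + 50% floor area): Unit 3B 0.1964; Unit 1A 0.1327; Unit 5B 0.1197; Unit 2A 0.0834; Unit 2B 0.2742; Unit 4B 0.1936.
Pro-rata amounts: Unit 3B 9,457.25; Unit 1A 6,390.82; Unit 5B 5,764.48; Unit 2A 4,013.42; Unit 2B 13,200.41; Unit 4B 9,323.63.
Rounded to nearest $10: Unit 3B $9,460; Unit 1A $6,390; Unit 5B $5,760; Unit 2A $4,010; Unit 2B $13,200; Unit 4B $9,320. Sum = $48,140.
Difference $48,150 − $48,140 = +$10 applied to largest allocation (Unit 2B): Unit 2B becomes $13,210.

Unit 3B: $9,460; Unit 1A: $6,390; Unit 5B: $5,760; Unit 2A: $4,010; Unit 2B: $13,210; Unit 4B: $9,320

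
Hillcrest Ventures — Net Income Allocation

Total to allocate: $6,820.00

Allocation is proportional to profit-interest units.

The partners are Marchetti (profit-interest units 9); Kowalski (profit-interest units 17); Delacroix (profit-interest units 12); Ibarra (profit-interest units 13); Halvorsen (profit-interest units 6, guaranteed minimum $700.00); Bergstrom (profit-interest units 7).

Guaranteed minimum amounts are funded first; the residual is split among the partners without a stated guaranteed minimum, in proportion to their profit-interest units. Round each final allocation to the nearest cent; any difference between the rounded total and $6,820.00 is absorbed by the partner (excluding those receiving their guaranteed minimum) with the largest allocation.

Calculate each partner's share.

Marchetti: $949.66 | Kowalski: $1,793.79 | Delacroix: $1,266.21 | Ibarra: $1,371.72 | Halvorsen: $700.00 | Bergstrom: $738.62

Fund the minimums — Halvorsen $700.00. Remaining pool $6,120.00.
Remaining pool split over remaining profit-interest units 58: Marchetti 949.6552 → $949.66; Kowalski 1,793.7931 → $1,793.79; Delacroix 1,266.2069 → $1,266.21; Ibarra 1,371.7241 → $1,371.72; Bergstrom 738.6207 → $738.62.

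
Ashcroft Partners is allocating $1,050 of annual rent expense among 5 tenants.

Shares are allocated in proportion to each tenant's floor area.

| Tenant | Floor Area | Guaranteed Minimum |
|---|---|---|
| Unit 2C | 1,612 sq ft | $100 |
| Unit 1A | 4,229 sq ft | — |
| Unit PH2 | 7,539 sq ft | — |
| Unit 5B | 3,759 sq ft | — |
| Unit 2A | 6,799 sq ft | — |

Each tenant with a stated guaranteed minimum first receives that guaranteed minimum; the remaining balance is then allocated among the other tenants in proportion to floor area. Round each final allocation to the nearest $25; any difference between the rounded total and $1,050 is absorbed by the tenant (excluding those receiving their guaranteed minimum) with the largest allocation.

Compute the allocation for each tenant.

Unit 2C: $100 · Unit 1A: $175 · Unit PH2: $325 · Unit 5B: $150 · Unit 2A: $300

Guaranteed amounts: Unit 2C $100. Remaining pool $950.
Remaining pool split over remaining floor area 22,326: Unit 1A 179.95 → $175; Unit PH2 320.79 → $325; Unit 5B 159.95 → $150; Unit 2A 289.31 → $300.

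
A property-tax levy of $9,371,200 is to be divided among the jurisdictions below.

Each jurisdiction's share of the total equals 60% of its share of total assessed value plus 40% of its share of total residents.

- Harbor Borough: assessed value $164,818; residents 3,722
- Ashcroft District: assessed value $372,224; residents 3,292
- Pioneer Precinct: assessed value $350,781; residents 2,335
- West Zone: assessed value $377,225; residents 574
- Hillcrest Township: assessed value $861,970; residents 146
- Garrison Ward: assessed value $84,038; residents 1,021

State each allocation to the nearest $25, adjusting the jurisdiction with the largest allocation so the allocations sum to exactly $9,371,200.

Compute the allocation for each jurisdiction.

Totals — assessed value 2,211,056, residents 11,090.
Composite weights (60% assessed value + 40% residents): Harbor Borough 0.1790; Ashcroft District 0.2197; Pioneer Precinct 0.1794; West Zone 0.1231; Hillcrest Township 0.2392; Garrison Ward 0.0596.
Pro-rata amounts: Harbor Borough 1,677,188.65; Ashcroft District 2,059,280.22; Pioneer Precinct 1,681,279.44; West Zone 1,153,299.06; Hillcrest Township 2,241,340.29; Garrison Ward 558,812.33.
Rounded to nearest $25: Harbor Borough $1,677,200; Ashcroft District $2,059,275; Pioneer Precinct $1,681,275; West Zone $1,153,300; Hillcrest Township $2,241,350; Garrison Ward $558,800. Sum = $9,371,200.
Sum already equals the total — no adjustment.

Harbor Borough: $1,677,200; Ashcroft District: $2,059,275; Pioneer Precinct: $1,681,275; West Zone: $1,153,300; Hillcrest Township: $2,241,350; Garrison Ward: $558,800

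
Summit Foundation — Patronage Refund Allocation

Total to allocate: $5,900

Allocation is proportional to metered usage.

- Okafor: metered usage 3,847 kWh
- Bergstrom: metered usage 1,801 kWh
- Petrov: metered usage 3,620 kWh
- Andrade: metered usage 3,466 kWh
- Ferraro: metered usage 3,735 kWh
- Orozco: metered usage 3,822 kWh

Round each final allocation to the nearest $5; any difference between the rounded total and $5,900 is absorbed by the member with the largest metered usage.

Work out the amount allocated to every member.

Okafor: $1,115 · Bergstrom: $525 · Petrov: $1,055 · Andrade: $1,010 · Ferraro: $1,085 · Orozco: $1,110

Metered usage total: 20,291.
Unrounded shares: Okafor 3,847/20,291 × $5,900 = 1,118.59; Bergstrom 1,801/20,291 × $5,900 = 523.68; Petrov 3,620/20,291 × $5,900 = 1,052.58; Andrade 3,466/20,291 × $5,900 = 1,007.81; Ferraro 3,735/20,291 × $5,900 = 1,086.02; Orozco 3,822/20,291 × $5,900 = 1,111.32.
After rounding ($5): Okafor $1,120; Bergstrom $525; Petrov $1,055; Andrade $1,010; Ferraro $1,085; Orozco $1,110. Sum = $5,905.
Difference $5,900 − $5,905 = −$5 applied to largest metered usage (Okafor): Okafor becomes $1,115.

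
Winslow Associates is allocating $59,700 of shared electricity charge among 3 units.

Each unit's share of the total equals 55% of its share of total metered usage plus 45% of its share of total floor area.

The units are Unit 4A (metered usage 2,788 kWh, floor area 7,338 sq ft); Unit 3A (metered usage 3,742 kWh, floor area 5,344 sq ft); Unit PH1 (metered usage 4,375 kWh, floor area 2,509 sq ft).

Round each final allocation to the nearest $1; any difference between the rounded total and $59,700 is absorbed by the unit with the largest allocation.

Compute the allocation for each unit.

Unit 4A: $21,372; Unit 3A: $20,718; Unit PH1: $17,610

Totals — metered usage 10,905, floor area 15,191.
Composite weights (55% metered usage + 45% floor area): Unit 4A 0.3580; Unit 3A 0.3470; Unit PH1 0.2950.
Unrounded shares: Unit 4A 21,371.80; Unit 3A 20,717.94; Unit PH1 17,610.26.
At nearest $1: Unit 4A $21,372; Unit 3A $20,718; Unit PH1 $17,610. Sum = $59,700.
Rounded total matches; no reconciliation needed.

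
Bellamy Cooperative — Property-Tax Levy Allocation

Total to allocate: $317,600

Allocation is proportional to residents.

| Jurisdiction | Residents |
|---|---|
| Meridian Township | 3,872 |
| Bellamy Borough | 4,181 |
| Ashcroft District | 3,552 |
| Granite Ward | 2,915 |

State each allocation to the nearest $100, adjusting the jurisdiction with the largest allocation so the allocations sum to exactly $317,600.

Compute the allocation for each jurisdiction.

Meridian Township: $84,700; Bellamy Borough: $91,400; Ashcroft District: $77,700; Granite Ward: $63,800

Total residents = 14,520.
Pro-rata amounts: Meridian Township 3,872/14,520 × $317,600 = 84,693.33; Bellamy Borough 4,181/14,520 × $317,600 = 91,452.18; Ashcroft District 3,552/14,520 × $317,600 = 77,693.88; Granite Ward 2,915/14,520 × $317,600 = 63,760.61.
After rounding ($100): Meridian Township $84,700; Bellamy Borough $91,500; Ashcroft District $77,700; Granite Ward $63,800. Sum = $317,700.
Difference $317,600 − $317,700 = −$100 applied to largest allocation (Bellamy Borough): Bellamy Borough becomes $91,400.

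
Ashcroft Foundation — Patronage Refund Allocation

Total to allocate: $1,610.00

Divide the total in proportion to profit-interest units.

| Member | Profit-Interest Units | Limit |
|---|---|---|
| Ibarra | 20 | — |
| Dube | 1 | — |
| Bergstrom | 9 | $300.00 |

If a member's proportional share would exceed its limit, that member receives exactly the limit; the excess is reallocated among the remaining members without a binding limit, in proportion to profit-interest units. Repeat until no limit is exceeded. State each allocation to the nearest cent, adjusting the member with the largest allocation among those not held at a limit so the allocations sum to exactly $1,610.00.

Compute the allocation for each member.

Ibarra: $1,247.62 · Dube: $62.38 · Bergstrom: $300.00

Profit-interest units total: 30.
Pro-rata shares before constraints: Ibarra 1,073.3333; Dube 53.6667; Bergstrom 483.0000.
Held at cap: Bergstrom ($300.00); balance $1,310.00 reallocated over remaining profit-interest units 21.
Remaining shares: Ibarra 1,247.6190 → $1,247.62; Dube 62.3810 → $62.38.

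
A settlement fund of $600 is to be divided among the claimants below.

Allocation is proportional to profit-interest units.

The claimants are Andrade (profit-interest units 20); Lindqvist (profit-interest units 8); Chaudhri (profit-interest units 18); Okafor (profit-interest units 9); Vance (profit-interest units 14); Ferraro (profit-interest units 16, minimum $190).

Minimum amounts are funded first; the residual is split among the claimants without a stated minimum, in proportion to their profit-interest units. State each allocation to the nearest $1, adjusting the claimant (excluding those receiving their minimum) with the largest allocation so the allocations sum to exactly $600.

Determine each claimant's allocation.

Andrade: $119 | Lindqvist: $48 | Chaudhri: $107 | Okafor: $53 | Vance: $83 | Ferraro: $190

Guaranteed amounts: Ferraro $190. Balance $410.
Balance split over remaining profit-interest units 69: Andrade 118.84 → $119; Lindqvist 47.54 → $48; Chaudhri 106.96 → $107; Okafor 53.48 → $53; Vance 83.19 → $83.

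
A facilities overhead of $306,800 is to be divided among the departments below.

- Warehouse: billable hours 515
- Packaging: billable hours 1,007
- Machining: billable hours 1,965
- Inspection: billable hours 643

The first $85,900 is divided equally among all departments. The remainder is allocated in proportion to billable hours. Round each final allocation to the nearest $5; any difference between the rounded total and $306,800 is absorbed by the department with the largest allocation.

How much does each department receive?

Warehouse: $49,020; Packaging: $75,335; Machining: $126,580; Inspection: $55,865

Equal tier: $85,900 ÷ 4 = $21,475 apiece.
Remainder $220,900 by billable hours (total 4,130): Warehouse 27,545.64 → $27,545; Packaging 53,861.09 → $53,860; Machining 105,101.33 → $105,100; Inspection 34,391.94 → $34,390.
Rounding difference +$5 on remainder applied to Machining.
Totals: Warehouse $21,475 + $27,545 = $49,020; Packaging $21,475 + $53,860 = $75,335; Machining $21,475 + $105,105 = $126,580; Inspection $21,475 + $34,390 = $55,865.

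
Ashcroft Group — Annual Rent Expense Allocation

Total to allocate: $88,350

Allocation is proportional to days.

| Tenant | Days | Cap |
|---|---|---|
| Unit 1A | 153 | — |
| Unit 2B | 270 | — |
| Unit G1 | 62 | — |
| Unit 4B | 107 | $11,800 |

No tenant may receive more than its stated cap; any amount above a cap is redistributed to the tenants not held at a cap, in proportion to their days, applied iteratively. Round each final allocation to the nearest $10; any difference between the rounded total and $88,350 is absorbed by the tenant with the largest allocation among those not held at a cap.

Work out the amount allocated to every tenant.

Sum of days: 592.
Proportional shares (ignoring caps): Unit 1A 22,833.70; Unit 2B 40,294.76; Unit G1 9,252.87; Unit 4B 15,968.67.
Cap binds for Unit 4B ($11,800); residual $76,550 reallocated over remaining days 485.
Shares after redistribution: Unit 1A 24,148.76 → $24,150; Unit 2B 42,615.46 → $42,620; Unit G1 9,785.77 → $9,790.
Rounding difference −$10 applied to Unit 2B → $42,610.

Unit 1A: $24,150; Unit 2B: $42,610; Unit G1: $9,790; Unit 4B: $11,800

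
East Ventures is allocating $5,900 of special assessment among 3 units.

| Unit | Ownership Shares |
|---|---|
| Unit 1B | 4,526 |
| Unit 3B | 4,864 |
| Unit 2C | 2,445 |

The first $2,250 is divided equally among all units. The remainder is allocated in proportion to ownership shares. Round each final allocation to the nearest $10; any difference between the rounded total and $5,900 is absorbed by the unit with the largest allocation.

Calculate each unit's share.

First tranche $2,250 split equally: $750 each.
Remainder $3,650 by ownership shares (total 11,835): Unit 1B 1,395.85 → $1,400; Unit 3B 1,500.09 → $1,500; Unit 2C 754.06 → $750.
Totals: Unit 1B $750 + $1,400 = $2,150; Unit 3B $750 + $1,500 = $2,250; Unit 2C $750 + $750 = $1,500.

Unit 1B: $2,150; Unit 3B: $2,250; Unit 2C: $1,500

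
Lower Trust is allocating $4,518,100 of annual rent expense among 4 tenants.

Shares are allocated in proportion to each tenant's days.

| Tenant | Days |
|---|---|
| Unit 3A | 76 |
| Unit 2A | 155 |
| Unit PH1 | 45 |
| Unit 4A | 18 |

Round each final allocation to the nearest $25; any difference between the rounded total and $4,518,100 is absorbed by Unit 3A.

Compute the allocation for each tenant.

Unit 3A: $1,167,925 | Unit 2A: $2,382,000 | Unit PH1: $691,550 | Unit 4A: $276,625

Combined days = 294.
Unrounded shares: Unit 3A 76/294 × $4,518,100 = 1,167,944.22; Unit 2A 155/294 × $4,518,100 = 2,381,991.50; Unit PH1 45/294 × $4,518,100 = 691,545.92; Unit 4A 18/294 × $4,518,100 = 276,618.37.
At nearest $25: Unit 3A $1,167,950; Unit 2A $2,382,000; Unit PH1 $691,550; Unit 4A $276,625. Sum = $4,518,125.
Difference $4,518,100 − $4,518,125 = −$25 applied to Unit 3A: Unit 3A becomes $1,167,925.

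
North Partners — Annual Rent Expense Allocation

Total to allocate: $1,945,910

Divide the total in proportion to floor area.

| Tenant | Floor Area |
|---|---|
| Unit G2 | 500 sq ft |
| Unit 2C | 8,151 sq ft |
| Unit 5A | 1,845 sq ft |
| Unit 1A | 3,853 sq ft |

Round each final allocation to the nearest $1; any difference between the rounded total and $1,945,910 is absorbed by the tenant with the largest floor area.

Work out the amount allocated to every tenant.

Combined floor area = 500 + 8,151 + 1,845 + 3,853 = 14,349.
Proportional shares: Unit G2 67,806.47; Unit 2C 1,105,381.03; Unit 5A 250,205.86; Unit 1A 522,516.64.
Rounded to nearest $1: Unit G2 $67,806; Unit 2C $1,105,381; Unit 5A $250,206; Unit 1A $522,517. Sum = $1,945,910.
Rounded total matches; no reconciliation needed.

Unit G2: $67,806 · Unit 2C: $1,105,381 · Unit 5A: $250,206 · Unit 1A: $522,517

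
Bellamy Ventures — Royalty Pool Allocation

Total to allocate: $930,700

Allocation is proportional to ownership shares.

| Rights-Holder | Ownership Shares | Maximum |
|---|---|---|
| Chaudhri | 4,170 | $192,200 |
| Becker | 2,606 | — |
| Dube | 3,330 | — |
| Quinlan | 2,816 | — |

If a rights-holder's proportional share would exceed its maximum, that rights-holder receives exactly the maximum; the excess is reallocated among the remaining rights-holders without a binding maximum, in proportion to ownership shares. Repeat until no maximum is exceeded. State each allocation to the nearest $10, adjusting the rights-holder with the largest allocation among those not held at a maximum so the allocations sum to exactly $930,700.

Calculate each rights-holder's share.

Sum of ownership shares: 12,922.
Unconstrained shares: Chaudhri 300,341.97; Becker 187,695.73; Dube 239,841.43; Quinlan 202,820.86.
Cap binds for Chaudhri ($192,200); remaining pool $738,500 reallocated over remaining ownership shares 8,752.
Redistributed shares: Becker 219,896.14 → $219,900; Dube 280,987.77 → $280,990; Quinlan 237,616.09 → $237,620.
Rounding difference −$10 applied to Dube → $280,980.

Chaudhri: $192,200 · Becker: $219,900 · Dube: $280,980 · Quinlan: $237,620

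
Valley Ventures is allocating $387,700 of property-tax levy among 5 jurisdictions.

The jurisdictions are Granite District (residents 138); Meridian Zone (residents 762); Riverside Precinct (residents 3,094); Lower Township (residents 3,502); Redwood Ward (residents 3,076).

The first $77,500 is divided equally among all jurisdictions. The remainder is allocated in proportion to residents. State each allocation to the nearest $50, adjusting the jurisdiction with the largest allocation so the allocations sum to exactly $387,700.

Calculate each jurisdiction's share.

Equal tier: $77,500 ÷ 5 = $15,500 apiece.
Remainder $310,200 by residents (total 10,572): Granite District 4,049.15 → $4,050; Meridian Zone 22,358.34 → $22,350; Riverside Precinct 90,783.09 → $90,800; Lower Township 102,754.48 → $102,750; Redwood Ward 90,254.94 → $90,250.
Totals: Granite District $15,500 + $4,050 = $19,550; Meridian Zone $15,500 + $22,350 = $37,850; Riverside Precinct $15,500 + $90,800 = $106,300; Lower Township $15,500 + $102,750 = $118,250; Redwood Ward $15,500 + $90,250 = $105,750.

Granite District: $19,550 | Meridian Zone: $37,850 | Riverside Precinct: $106,300 | Lower Township: $118,250 | Redwood Ward: $105,750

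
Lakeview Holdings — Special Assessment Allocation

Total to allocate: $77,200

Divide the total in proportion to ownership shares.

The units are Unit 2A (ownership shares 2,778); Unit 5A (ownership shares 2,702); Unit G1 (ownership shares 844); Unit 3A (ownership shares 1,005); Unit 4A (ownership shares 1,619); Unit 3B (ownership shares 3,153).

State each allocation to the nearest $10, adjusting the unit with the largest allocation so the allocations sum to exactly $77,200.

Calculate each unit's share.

Unit 2A: $17,720 | Unit 5A: $17,240 | Unit G1: $5,380 | Unit 3A: $6,410 | Unit 4A: $10,330 | Unit 3B: $20,120

Sum of ownership shares: 12,101.
Raw shares: Unit 2A 2,778/12,101 × $77,200 = 17,722.63; Unit 5A 2,702/12,101 × $77,200 = 17,237.78; Unit G1 844/12,101 × $77,200 = 5,384.41; Unit 3A 1,005/12,101 × $77,200 = 6,411.54; Unit 4A 1,619/12,101 × $77,200 = 10,328.63; Unit 3B 3,153/12,101 × $77,200 = 20,114.999.
After rounding ($10): Unit 2A $17,720; Unit 5A $17,240; Unit G1 $5,380; Unit 3A $6,410; Unit 4A $10,330; Unit 3B $20,110. Sum = $77,190.
Difference $77,200 − $77,190 = +$10 applied to largest allocation (Unit 3B): Unit 3B becomes $20,120.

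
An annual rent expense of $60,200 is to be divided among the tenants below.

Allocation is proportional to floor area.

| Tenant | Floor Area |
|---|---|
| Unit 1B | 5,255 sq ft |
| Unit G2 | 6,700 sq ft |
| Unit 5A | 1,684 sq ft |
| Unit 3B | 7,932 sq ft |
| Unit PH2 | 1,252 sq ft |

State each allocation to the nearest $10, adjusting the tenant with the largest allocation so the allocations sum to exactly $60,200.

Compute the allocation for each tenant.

Unit 1B: $13,860 · Unit G2: $17,670 · Unit 5A: $4,440 · Unit 3B: $20,930 · Unit PH2: $3,300

Floor area total: 22,823.
Pro-rata amounts: Unit 1B 5,255/22,823 × $60,200 = 13,861.06; Unit G2 6,700/22,823 × $60,200 = 17,672.52; Unit 5A 1,684/22,823 × $60,200 = 4,441.87; Unit 3B 7,932/22,823 × $60,200 = 20,922.16; Unit PH2 1,252/22,823 × $60,200 = 3,302.39.
Rounded to nearest $10: Unit 1B $13,860; Unit G2 $17,670; Unit 5A $4,440; Unit 3B $20,920; Unit PH2 $3,300. Sum = $60,190.
Difference $60,200 − $60,190 = +$10 applied to largest allocation (Unit 3B): Unit 3B becomes $20,930.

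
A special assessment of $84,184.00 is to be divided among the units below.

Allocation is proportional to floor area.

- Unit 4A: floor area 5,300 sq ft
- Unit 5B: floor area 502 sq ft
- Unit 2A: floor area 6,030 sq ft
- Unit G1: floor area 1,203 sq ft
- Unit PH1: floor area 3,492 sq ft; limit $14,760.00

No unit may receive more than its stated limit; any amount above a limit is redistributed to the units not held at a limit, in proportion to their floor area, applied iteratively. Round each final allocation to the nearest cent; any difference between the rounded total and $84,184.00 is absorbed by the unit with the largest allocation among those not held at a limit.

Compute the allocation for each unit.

Unit 4A: $28,227.63; Unit 5B: $2,673.64; Unit 2A: $32,115.59; Unit G1: $6,407.14; Unit PH1: $14,760.00

Total floor area = 16,527.
Proportional shares (ignoring caps): Unit 4A 26,996.7447; Unit 5B 2,557.0502; Unit 2A 30,715.1643; Unit G1 6,127.7517; Unit PH1 17,787.2892.
Cap binds for Unit PH1 ($14,760.00); balance $69,424.00 reallocated over remaining floor area 13,035.
Redistributed shares: Unit 4A 28,227.6333 → $28,227.63; Unit 5B 2,673.6362 → $2,673.64; Unit 2A 32,115.5903 → $32,115.59; Unit G1 6,407.1402 → $6,407.14.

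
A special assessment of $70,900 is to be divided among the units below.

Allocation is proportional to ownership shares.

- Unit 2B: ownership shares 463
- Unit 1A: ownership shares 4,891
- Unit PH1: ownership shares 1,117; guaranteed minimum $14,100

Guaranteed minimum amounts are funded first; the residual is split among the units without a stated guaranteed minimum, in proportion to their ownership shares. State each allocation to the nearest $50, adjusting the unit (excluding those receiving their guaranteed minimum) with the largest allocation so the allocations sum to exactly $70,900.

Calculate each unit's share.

Fund the minimums — Unit PH1 $14,100. Residual $56,800.
Residual split over remaining ownership shares 5,354: Unit 2B 4,911.92 → $4,900; Unit 1A 51,888.08 → $51,900.

Unit 2B: $4,900 | Unit 1A: $51,900 | Unit PH1: $14,100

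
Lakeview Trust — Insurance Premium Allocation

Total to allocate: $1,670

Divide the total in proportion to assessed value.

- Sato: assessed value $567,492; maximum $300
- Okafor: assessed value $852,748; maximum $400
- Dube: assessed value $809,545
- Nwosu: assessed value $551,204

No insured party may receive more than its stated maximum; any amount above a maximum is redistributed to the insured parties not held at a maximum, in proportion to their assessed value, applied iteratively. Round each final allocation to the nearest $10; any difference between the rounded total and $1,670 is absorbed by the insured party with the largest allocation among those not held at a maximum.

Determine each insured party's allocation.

Assessed value total: 2,780,989.
Unconstrained shares: Sato 340.78; Okafor 512.08; Dube 486.14; Nwosu 331.00.
Capped: Sato ($300), Okafor ($400); balance $970 reallocated over remaining assessed value 1,360,749.
Remaining shares: Dube 577.08 → $580; Nwosu 392.92 → $390.

Sato: $300; Okafor: $400; Dube: $580; Nwosu: $390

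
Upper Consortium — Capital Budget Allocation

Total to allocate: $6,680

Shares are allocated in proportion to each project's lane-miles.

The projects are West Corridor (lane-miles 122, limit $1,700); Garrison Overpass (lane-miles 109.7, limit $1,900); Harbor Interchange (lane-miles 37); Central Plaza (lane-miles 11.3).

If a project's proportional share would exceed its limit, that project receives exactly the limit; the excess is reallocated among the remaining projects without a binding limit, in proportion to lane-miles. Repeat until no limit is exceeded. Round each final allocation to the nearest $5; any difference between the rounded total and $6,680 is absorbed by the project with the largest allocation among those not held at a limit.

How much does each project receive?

Combined lane-miles = 280.
Proportional shares (ignoring caps): West Corridor 2,910.57; Garrison Overpass 2,617.13; Harbor Interchange 882.71; Central Plaza 269.59.
Held at cap: West Corridor ($1,700), Garrison Overpass ($1,900); balance $3,080 reallocated over remaining lane-miles 48.3.
Redistributed shares: Harbor Interchange 2,359.42 → $2,360; Central Plaza 720.58 → $720.

West Corridor: $1,700 | Garrison Overpass: $1,900 | Harbor Interchange: $2,360 | Central Plaza: $720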